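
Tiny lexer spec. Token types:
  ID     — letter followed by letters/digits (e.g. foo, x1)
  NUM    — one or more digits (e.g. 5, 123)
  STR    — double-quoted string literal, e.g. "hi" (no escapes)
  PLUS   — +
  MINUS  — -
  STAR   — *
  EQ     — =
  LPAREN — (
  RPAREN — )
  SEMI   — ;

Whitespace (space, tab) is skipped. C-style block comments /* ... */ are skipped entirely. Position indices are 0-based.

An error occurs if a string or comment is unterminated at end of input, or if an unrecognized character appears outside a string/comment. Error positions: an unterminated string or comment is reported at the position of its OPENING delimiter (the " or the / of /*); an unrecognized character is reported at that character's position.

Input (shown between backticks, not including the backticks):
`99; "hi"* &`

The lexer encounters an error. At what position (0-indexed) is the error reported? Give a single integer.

pos=0: emit NUM '99' (now at pos=2)
pos=2: emit SEMI ';'
pos=4: enter STRING mode
pos=4: emit STR "hi" (now at pos=8)
pos=8: emit STAR '*'
pos=10: ERROR — unrecognized char '&'

Answer: 10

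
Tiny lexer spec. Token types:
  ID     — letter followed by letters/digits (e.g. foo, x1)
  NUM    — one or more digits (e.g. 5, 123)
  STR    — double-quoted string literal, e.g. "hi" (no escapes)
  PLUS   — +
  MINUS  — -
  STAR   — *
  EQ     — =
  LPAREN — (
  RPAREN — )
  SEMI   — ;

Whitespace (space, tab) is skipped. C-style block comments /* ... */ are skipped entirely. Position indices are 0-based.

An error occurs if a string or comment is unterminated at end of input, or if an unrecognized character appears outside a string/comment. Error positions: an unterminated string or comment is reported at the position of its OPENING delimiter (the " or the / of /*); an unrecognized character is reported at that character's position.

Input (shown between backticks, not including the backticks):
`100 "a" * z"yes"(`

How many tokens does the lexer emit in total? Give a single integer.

Answer: 6

Derivation:
pos=0: emit NUM '100' (now at pos=3)
pos=4: enter STRING mode
pos=4: emit STR "a" (now at pos=7)
pos=8: emit STAR '*'
pos=10: emit ID 'z' (now at pos=11)
pos=11: enter STRING mode
pos=11: emit STR "yes" (now at pos=16)
pos=16: emit LPAREN '('
DONE. 6 tokens: [NUM, STR, STAR, ID, STR, LPAREN]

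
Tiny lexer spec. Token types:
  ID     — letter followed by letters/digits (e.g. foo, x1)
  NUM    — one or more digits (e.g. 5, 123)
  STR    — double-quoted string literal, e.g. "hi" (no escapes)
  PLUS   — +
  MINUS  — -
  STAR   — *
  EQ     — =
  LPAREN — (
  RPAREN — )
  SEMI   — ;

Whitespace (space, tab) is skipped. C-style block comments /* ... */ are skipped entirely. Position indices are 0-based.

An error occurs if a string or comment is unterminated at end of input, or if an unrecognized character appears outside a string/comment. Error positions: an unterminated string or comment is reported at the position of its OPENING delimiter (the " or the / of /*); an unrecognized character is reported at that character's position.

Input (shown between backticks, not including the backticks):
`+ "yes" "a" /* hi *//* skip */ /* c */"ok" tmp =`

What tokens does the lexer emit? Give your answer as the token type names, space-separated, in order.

pos=0: emit PLUS '+'
pos=2: enter STRING mode
pos=2: emit STR "yes" (now at pos=7)
pos=8: enter STRING mode
pos=8: emit STR "a" (now at pos=11)
pos=12: enter COMMENT mode (saw '/*')
exit COMMENT mode (now at pos=20)
pos=20: enter COMMENT mode (saw '/*')
exit COMMENT mode (now at pos=30)
pos=31: enter COMMENT mode (saw '/*')
exit COMMENT mode (now at pos=38)
pos=38: enter STRING mode
pos=38: emit STR "ok" (now at pos=42)
pos=43: emit ID 'tmp' (now at pos=46)
pos=47: emit EQ '='
DONE. 6 tokens: [PLUS, STR, STR, STR, ID, EQ]

Answer: PLUS STR STR STR ID EQ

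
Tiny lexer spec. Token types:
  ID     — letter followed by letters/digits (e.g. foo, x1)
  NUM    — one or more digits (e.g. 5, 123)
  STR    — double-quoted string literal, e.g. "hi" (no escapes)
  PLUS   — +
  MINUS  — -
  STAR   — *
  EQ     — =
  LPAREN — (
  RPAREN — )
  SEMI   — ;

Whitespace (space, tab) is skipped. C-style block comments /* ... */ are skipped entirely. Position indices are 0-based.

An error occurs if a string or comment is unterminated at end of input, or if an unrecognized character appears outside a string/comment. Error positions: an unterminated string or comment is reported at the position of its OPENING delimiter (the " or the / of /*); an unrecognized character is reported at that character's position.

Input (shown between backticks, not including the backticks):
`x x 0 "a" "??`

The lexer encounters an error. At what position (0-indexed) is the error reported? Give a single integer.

Answer: 10

Derivation:
pos=0: emit ID 'x' (now at pos=1)
pos=2: emit ID 'x' (now at pos=3)
pos=4: emit NUM '0' (now at pos=5)
pos=6: enter STRING mode
pos=6: emit STR "a" (now at pos=9)
pos=10: enter STRING mode
pos=10: ERROR — unterminated string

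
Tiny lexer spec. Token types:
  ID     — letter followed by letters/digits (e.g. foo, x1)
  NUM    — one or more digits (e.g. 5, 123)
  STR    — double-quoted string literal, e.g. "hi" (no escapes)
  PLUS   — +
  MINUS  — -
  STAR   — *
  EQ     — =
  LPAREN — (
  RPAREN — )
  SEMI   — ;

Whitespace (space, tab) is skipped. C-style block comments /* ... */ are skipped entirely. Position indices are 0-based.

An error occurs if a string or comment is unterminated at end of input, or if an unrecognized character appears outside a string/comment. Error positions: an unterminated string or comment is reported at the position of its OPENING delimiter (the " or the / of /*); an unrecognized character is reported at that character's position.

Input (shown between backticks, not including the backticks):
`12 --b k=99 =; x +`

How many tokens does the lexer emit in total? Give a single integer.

Answer: 11

Derivation:
pos=0: emit NUM '12' (now at pos=2)
pos=3: emit MINUS '-'
pos=4: emit MINUS '-'
pos=5: emit ID 'b' (now at pos=6)
pos=7: emit ID 'k' (now at pos=8)
pos=8: emit EQ '='
pos=9: emit NUM '99' (now at pos=11)
pos=12: emit EQ '='
pos=13: emit SEMI ';'
pos=15: emit ID 'x' (now at pos=16)
pos=17: emit PLUS '+'
DONE. 11 tokens: [NUM, MINUS, MINUS, ID, ID, EQ, NUM, EQ, SEMI, ID, PLUS]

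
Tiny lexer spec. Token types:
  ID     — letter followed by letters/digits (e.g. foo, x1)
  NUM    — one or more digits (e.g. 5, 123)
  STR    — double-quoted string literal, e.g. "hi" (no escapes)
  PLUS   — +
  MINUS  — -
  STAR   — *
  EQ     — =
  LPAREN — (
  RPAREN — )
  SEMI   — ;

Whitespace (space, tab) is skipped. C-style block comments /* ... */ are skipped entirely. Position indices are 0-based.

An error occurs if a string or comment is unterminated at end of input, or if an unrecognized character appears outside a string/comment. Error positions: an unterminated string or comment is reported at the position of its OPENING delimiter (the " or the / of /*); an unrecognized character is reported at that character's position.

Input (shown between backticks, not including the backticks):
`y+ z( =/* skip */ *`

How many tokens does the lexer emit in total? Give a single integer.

Answer: 6

Derivation:
pos=0: emit ID 'y' (now at pos=1)
pos=1: emit PLUS '+'
pos=3: emit ID 'z' (now at pos=4)
pos=4: emit LPAREN '('
pos=6: emit EQ '='
pos=7: enter COMMENT mode (saw '/*')
exit COMMENT mode (now at pos=17)
pos=18: emit STAR '*'
DONE. 6 tokens: [ID, PLUS, ID, LPAREN, EQ, STAR]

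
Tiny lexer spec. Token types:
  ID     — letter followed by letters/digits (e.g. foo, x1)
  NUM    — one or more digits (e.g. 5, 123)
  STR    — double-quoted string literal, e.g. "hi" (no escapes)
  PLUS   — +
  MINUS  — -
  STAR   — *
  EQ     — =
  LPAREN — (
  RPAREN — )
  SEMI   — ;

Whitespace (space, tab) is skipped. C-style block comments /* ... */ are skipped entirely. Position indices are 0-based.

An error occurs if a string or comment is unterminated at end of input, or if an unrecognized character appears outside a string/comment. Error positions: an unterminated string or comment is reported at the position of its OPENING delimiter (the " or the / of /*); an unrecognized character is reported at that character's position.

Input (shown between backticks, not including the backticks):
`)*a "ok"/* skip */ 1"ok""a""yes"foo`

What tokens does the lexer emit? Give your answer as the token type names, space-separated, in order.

pos=0: emit RPAREN ')'
pos=1: emit STAR '*'
pos=2: emit ID 'a' (now at pos=3)
pos=4: enter STRING mode
pos=4: emit STR "ok" (now at pos=8)
pos=8: enter COMMENT mode (saw '/*')
exit COMMENT mode (now at pos=18)
pos=19: emit NUM '1' (now at pos=20)
pos=20: enter STRING mode
pos=20: emit STR "ok" (now at pos=24)
pos=24: enter STRING mode
pos=24: emit STR "a" (now at pos=27)
pos=27: enter STRING mode
pos=27: emit STR "yes" (now at pos=32)
pos=32: emit ID 'foo' (now at pos=35)
DONE. 9 tokens: [RPAREN, STAR, ID, STR, NUM, STR, STR, STR, ID]

Answer: RPAREN STAR ID STR NUM STR STR STR ID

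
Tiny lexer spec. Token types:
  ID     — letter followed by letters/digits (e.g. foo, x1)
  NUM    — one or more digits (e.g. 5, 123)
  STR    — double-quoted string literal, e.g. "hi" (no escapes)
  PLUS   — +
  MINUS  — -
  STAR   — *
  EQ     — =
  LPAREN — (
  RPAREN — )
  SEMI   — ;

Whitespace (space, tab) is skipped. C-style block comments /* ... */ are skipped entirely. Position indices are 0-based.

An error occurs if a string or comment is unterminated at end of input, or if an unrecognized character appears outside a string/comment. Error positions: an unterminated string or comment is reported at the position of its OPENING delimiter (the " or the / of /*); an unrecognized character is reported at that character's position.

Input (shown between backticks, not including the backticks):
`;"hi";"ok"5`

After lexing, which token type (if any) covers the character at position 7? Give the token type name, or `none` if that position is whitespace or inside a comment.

pos=0: emit SEMI ';'
pos=1: enter STRING mode
pos=1: emit STR "hi" (now at pos=5)
pos=5: emit SEMI ';'
pos=6: enter STRING mode
pos=6: emit STR "ok" (now at pos=10)
pos=10: emit NUM '5' (now at pos=11)
DONE. 5 tokens: [SEMI, STR, SEMI, STR, NUM]
Position 7: char is 'o' -> STR

Answer: STR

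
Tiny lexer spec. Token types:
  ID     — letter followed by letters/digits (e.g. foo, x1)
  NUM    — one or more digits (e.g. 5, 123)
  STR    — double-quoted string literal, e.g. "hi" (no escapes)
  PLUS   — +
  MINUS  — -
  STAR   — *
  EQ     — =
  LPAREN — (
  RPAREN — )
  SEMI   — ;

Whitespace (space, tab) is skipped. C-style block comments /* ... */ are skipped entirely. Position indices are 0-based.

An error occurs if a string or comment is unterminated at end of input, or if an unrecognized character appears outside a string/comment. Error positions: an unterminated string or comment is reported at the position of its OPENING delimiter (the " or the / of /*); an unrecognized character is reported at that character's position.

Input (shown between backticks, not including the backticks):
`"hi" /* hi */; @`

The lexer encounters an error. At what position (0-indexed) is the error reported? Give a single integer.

Answer: 15

Derivation:
pos=0: enter STRING mode
pos=0: emit STR "hi" (now at pos=4)
pos=5: enter COMMENT mode (saw '/*')
exit COMMENT mode (now at pos=13)
pos=13: emit SEMI ';'
pos=15: ERROR — unrecognized char '@'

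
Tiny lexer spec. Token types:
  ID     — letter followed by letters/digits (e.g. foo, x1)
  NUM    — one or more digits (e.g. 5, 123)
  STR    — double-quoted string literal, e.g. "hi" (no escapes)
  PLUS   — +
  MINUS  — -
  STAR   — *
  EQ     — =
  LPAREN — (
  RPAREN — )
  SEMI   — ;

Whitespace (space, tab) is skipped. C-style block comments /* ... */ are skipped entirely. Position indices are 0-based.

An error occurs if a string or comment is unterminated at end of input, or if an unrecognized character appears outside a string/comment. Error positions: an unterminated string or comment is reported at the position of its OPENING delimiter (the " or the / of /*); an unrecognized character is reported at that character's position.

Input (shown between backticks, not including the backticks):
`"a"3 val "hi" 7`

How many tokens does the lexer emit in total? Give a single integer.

Answer: 5

Derivation:
pos=0: enter STRING mode
pos=0: emit STR "a" (now at pos=3)
pos=3: emit NUM '3' (now at pos=4)
pos=5: emit ID 'val' (now at pos=8)
pos=9: enter STRING mode
pos=9: emit STR "hi" (now at pos=13)
pos=14: emit NUM '7' (now at pos=15)
DONE. 5 tokens: [STR, NUM, ID, STR, NUM]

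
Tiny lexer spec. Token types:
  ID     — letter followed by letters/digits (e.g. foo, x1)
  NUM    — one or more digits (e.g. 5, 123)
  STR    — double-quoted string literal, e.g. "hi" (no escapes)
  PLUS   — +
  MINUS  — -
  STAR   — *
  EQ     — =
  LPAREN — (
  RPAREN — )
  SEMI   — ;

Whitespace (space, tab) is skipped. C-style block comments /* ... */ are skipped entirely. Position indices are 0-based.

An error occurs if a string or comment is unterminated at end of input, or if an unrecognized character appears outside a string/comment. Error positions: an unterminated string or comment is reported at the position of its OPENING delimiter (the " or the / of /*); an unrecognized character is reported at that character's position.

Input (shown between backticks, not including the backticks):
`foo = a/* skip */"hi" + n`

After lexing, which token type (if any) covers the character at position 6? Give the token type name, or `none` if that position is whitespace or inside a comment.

Answer: ID

Derivation:
pos=0: emit ID 'foo' (now at pos=3)
pos=4: emit EQ '='
pos=6: emit ID 'a' (now at pos=7)
pos=7: enter COMMENT mode (saw '/*')
exit COMMENT mode (now at pos=17)
pos=17: enter STRING mode
pos=17: emit STR "hi" (now at pos=21)
pos=22: emit PLUS '+'
pos=24: emit ID 'n' (now at pos=25)
DONE. 6 tokens: [ID, EQ, ID, STR, PLUS, ID]
Position 6: char is 'a' -> ID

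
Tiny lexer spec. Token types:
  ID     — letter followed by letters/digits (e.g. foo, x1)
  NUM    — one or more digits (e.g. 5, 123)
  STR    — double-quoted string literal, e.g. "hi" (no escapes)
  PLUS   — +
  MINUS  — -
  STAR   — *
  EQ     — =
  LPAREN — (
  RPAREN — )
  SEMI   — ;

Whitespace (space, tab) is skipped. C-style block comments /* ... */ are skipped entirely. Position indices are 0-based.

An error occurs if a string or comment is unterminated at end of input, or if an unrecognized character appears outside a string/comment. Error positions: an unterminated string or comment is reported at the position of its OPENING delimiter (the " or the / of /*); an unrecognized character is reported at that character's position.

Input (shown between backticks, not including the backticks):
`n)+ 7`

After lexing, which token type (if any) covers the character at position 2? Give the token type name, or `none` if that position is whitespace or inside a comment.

pos=0: emit ID 'n' (now at pos=1)
pos=1: emit RPAREN ')'
pos=2: emit PLUS '+'
pos=4: emit NUM '7' (now at pos=5)
DONE. 4 tokens: [ID, RPAREN, PLUS, NUM]
Position 2: char is '+' -> PLUS

Answer: PLUS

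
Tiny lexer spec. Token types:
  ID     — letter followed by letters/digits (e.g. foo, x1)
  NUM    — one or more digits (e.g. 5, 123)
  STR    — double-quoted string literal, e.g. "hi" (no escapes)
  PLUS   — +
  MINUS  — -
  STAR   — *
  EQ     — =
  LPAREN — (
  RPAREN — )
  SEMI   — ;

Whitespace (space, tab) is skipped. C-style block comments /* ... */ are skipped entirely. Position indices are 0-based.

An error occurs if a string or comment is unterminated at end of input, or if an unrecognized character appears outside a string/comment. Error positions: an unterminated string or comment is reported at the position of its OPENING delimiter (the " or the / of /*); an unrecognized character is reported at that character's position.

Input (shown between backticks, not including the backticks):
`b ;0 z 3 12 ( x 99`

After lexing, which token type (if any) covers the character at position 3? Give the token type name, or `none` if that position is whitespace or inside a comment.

pos=0: emit ID 'b' (now at pos=1)
pos=2: emit SEMI ';'
pos=3: emit NUM '0' (now at pos=4)
pos=5: emit ID 'z' (now at pos=6)
pos=7: emit NUM '3' (now at pos=8)
pos=9: emit NUM '12' (now at pos=11)
pos=12: emit LPAREN '('
pos=14: emit ID 'x' (now at pos=15)
pos=16: emit NUM '99' (now at pos=18)
DONE. 9 tokens: [ID, SEMI, NUM, ID, NUM, NUM, LPAREN, ID, NUM]
Position 3: char is '0' -> NUM

Answer: NUM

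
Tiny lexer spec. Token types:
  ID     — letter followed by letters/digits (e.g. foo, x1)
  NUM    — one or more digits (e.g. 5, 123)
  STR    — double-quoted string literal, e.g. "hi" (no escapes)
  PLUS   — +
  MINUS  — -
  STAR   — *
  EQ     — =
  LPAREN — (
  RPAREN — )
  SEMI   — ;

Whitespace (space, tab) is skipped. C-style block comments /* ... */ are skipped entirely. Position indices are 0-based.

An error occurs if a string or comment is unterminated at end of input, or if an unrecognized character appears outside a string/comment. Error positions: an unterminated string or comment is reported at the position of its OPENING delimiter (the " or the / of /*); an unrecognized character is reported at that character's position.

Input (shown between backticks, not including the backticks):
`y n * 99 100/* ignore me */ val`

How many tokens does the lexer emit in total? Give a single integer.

Answer: 6

Derivation:
pos=0: emit ID 'y' (now at pos=1)
pos=2: emit ID 'n' (now at pos=3)
pos=4: emit STAR '*'
pos=6: emit NUM '99' (now at pos=8)
pos=9: emit NUM '100' (now at pos=12)
pos=12: enter COMMENT mode (saw '/*')
exit COMMENT mode (now at pos=27)
pos=28: emit ID 'val' (now at pos=31)
DONE. 6 tokens: [ID, ID, STAR, NUM, NUM, ID]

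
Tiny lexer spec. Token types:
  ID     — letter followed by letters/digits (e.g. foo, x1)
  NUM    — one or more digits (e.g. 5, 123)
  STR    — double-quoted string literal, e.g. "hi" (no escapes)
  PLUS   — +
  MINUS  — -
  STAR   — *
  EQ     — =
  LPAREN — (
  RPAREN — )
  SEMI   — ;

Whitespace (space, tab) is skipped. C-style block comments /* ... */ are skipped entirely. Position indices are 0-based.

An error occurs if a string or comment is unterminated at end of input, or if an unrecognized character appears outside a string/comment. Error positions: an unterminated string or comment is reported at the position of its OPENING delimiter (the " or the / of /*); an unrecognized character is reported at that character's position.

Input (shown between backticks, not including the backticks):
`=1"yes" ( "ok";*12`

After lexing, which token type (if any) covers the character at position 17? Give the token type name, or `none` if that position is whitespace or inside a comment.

pos=0: emit EQ '='
pos=1: emit NUM '1' (now at pos=2)
pos=2: enter STRING mode
pos=2: emit STR "yes" (now at pos=7)
pos=8: emit LPAREN '('
pos=10: enter STRING mode
pos=10: emit STR "ok" (now at pos=14)
pos=14: emit SEMI ';'
pos=15: emit STAR '*'
pos=16: emit NUM '12' (now at pos=18)
DONE. 8 tokens: [EQ, NUM, STR, LPAREN, STR, SEMI, STAR, NUM]
Position 17: char is '2' -> NUM

Answer: NUM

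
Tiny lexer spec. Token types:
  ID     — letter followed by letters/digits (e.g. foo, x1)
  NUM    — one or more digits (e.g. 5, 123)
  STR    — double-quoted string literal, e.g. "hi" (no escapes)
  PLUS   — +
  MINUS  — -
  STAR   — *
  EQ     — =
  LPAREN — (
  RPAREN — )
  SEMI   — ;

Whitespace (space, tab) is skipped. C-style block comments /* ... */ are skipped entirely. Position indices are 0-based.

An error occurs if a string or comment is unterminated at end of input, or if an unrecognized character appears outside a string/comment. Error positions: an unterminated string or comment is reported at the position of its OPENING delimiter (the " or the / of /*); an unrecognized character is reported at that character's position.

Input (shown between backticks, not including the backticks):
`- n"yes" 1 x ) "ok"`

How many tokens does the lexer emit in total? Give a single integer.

pos=0: emit MINUS '-'
pos=2: emit ID 'n' (now at pos=3)
pos=3: enter STRING mode
pos=3: emit STR "yes" (now at pos=8)
pos=9: emit NUM '1' (now at pos=10)
pos=11: emit ID 'x' (now at pos=12)
pos=13: emit RPAREN ')'
pos=15: enter STRING mode
pos=15: emit STR "ok" (now at pos=19)
DONE. 7 tokens: [MINUS, ID, STR, NUM, ID, RPAREN, STR]

Answer: 7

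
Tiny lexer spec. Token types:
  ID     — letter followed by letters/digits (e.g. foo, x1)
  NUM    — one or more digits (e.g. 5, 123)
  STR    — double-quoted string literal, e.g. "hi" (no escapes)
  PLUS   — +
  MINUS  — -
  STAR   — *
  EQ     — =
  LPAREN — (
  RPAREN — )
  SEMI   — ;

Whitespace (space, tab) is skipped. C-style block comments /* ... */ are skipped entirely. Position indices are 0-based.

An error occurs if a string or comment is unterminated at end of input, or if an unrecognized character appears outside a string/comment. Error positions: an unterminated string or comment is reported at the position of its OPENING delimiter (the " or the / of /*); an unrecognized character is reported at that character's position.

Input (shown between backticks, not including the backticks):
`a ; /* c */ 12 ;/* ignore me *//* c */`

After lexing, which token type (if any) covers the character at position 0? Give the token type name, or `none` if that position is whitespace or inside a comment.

Answer: ID

Derivation:
pos=0: emit ID 'a' (now at pos=1)
pos=2: emit SEMI ';'
pos=4: enter COMMENT mode (saw '/*')
exit COMMENT mode (now at pos=11)
pos=12: emit NUM '12' (now at pos=14)
pos=15: emit SEMI ';'
pos=16: enter COMMENT mode (saw '/*')
exit COMMENT mode (now at pos=31)
pos=31: enter COMMENT mode (saw '/*')
exit COMMENT mode (now at pos=38)
DONE. 4 tokens: [ID, SEMI, NUM, SEMI]
Position 0: char is 'a' -> ID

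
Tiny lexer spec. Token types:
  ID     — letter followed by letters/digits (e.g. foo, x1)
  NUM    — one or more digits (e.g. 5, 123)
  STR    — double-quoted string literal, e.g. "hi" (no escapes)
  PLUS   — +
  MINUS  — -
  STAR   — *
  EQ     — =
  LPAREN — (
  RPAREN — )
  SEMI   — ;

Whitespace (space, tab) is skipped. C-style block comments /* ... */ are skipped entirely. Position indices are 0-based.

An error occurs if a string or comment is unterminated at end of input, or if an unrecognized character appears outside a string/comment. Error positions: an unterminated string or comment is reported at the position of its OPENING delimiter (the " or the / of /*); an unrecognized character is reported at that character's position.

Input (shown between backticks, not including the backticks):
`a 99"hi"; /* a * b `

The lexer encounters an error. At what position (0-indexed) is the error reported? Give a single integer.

pos=0: emit ID 'a' (now at pos=1)
pos=2: emit NUM '99' (now at pos=4)
pos=4: enter STRING mode
pos=4: emit STR "hi" (now at pos=8)
pos=8: emit SEMI ';'
pos=10: enter COMMENT mode (saw '/*')
pos=10: ERROR — unterminated comment (reached EOF)

Answer: 10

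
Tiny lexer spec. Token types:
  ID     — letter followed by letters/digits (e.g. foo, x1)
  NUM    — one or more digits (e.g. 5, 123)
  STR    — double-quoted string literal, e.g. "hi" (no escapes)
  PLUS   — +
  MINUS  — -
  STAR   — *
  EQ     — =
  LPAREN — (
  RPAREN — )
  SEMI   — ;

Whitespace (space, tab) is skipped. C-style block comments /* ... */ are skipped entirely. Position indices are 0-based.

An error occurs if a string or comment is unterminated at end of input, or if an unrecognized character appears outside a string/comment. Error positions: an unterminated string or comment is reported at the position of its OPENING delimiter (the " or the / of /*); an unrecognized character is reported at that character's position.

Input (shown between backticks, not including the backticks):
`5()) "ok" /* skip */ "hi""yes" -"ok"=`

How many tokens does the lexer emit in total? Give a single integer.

Answer: 10

Derivation:
pos=0: emit NUM '5' (now at pos=1)
pos=1: emit LPAREN '('
pos=2: emit RPAREN ')'
pos=3: emit RPAREN ')'
pos=5: enter STRING mode
pos=5: emit STR "ok" (now at pos=9)
pos=10: enter COMMENT mode (saw '/*')
exit COMMENT mode (now at pos=20)
pos=21: enter STRING mode
pos=21: emit STR "hi" (now at pos=25)
pos=25: enter STRING mode
pos=25: emit STR "yes" (now at pos=30)
pos=31: emit MINUS '-'
pos=32: enter STRING mode
pos=32: emit STR "ok" (now at pos=36)
pos=36: emit EQ '='
DONE. 10 tokens: [NUM, LPAREN, RPAREN, RPAREN, STR, STR, STR, MINUS, STR, EQ]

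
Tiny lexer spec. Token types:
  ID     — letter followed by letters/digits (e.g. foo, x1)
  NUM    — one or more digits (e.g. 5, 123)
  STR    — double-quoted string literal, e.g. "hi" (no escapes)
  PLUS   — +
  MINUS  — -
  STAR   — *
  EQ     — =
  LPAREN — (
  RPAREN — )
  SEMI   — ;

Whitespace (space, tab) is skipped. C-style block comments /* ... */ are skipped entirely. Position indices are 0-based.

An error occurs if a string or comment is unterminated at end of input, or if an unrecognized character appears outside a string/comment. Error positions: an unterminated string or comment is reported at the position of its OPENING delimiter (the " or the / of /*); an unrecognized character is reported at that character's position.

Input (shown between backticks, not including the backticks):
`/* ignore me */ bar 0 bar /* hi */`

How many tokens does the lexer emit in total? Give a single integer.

Answer: 3

Derivation:
pos=0: enter COMMENT mode (saw '/*')
exit COMMENT mode (now at pos=15)
pos=16: emit ID 'bar' (now at pos=19)
pos=20: emit NUM '0' (now at pos=21)
pos=22: emit ID 'bar' (now at pos=25)
pos=26: enter COMMENT mode (saw '/*')
exit COMMENT mode (now at pos=34)
DONE. 3 tokens: [ID, NUM, ID]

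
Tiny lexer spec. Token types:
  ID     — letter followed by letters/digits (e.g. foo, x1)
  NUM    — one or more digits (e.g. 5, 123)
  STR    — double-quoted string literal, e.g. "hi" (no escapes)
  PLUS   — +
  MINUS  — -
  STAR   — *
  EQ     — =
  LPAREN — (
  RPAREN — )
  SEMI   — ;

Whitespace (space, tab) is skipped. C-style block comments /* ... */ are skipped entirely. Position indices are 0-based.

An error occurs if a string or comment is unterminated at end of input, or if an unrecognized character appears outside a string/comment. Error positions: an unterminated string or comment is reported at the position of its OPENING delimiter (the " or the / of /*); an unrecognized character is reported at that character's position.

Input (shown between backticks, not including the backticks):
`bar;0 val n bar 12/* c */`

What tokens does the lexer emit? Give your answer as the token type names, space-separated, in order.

pos=0: emit ID 'bar' (now at pos=3)
pos=3: emit SEMI ';'
pos=4: emit NUM '0' (now at pos=5)
pos=6: emit ID 'val' (now at pos=9)
pos=10: emit ID 'n' (now at pos=11)
pos=12: emit ID 'bar' (now at pos=15)
pos=16: emit NUM '12' (now at pos=18)
pos=18: enter COMMENT mode (saw '/*')
exit COMMENT mode (now at pos=25)
DONE. 7 tokens: [ID, SEMI, NUM, ID, ID, ID, NUM]

Answer: ID SEMI NUM ID ID ID NUM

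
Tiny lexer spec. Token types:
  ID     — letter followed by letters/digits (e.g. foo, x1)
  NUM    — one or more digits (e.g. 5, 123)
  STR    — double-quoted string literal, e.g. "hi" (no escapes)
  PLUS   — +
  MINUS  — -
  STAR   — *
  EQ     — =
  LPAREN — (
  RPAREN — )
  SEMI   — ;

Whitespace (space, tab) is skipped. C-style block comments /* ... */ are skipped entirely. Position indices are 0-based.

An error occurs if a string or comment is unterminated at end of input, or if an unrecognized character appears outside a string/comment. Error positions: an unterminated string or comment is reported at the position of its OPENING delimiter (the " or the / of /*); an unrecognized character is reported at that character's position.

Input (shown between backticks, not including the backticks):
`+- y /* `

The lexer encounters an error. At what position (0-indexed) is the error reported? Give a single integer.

Answer: 5

Derivation:
pos=0: emit PLUS '+'
pos=1: emit MINUS '-'
pos=3: emit ID 'y' (now at pos=4)
pos=5: enter COMMENT mode (saw '/*')
pos=5: ERROR — unterminated comment (reached EOF)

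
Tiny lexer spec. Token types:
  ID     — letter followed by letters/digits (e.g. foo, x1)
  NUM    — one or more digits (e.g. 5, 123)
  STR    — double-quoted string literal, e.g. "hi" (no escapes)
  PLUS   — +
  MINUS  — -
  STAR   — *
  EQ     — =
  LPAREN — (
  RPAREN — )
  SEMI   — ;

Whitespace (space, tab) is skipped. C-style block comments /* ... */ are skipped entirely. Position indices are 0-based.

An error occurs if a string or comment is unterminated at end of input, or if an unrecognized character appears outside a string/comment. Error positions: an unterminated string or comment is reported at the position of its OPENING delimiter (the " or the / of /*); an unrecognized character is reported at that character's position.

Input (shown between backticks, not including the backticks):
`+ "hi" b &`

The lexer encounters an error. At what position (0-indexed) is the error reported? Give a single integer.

pos=0: emit PLUS '+'
pos=2: enter STRING mode
pos=2: emit STR "hi" (now at pos=6)
pos=7: emit ID 'b' (now at pos=8)
pos=9: ERROR — unrecognized char '&'

Answer: 9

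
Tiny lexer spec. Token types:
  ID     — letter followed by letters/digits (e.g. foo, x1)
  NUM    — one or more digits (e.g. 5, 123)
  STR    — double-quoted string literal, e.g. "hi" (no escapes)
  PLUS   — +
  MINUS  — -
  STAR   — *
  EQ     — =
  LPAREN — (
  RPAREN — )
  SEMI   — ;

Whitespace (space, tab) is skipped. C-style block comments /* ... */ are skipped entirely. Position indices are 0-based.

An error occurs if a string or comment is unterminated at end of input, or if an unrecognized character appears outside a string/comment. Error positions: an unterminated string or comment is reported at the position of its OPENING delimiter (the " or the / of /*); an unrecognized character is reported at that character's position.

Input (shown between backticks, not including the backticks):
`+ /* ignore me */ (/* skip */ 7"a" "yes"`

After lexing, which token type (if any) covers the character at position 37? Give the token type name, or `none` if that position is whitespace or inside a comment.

pos=0: emit PLUS '+'
pos=2: enter COMMENT mode (saw '/*')
exit COMMENT mode (now at pos=17)
pos=18: emit LPAREN '('
pos=19: enter COMMENT mode (saw '/*')
exit COMMENT mode (now at pos=29)
pos=30: emit NUM '7' (now at pos=31)
pos=31: enter STRING mode
pos=31: emit STR "a" (now at pos=34)
pos=35: enter STRING mode
pos=35: emit STR "yes" (now at pos=40)
DONE. 5 tokens: [PLUS, LPAREN, NUM, STR, STR]
Position 37: char is 'e' -> STR

Answer: STR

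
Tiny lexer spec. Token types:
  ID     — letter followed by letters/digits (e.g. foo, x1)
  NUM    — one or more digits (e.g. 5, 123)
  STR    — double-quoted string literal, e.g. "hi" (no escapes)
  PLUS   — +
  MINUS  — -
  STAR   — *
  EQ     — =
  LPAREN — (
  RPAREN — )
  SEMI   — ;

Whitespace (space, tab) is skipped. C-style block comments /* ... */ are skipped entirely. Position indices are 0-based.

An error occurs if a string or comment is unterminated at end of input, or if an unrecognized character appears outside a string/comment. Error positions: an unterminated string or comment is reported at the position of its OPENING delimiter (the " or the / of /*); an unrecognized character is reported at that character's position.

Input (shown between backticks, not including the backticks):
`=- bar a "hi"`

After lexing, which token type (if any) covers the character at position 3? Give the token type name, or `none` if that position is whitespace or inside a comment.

pos=0: emit EQ '='
pos=1: emit MINUS '-'
pos=3: emit ID 'bar' (now at pos=6)
pos=7: emit ID 'a' (now at pos=8)
pos=9: enter STRING mode
pos=9: emit STR "hi" (now at pos=13)
DONE. 5 tokens: [EQ, MINUS, ID, ID, STR]
Position 3: char is 'b' -> ID

Answer: ID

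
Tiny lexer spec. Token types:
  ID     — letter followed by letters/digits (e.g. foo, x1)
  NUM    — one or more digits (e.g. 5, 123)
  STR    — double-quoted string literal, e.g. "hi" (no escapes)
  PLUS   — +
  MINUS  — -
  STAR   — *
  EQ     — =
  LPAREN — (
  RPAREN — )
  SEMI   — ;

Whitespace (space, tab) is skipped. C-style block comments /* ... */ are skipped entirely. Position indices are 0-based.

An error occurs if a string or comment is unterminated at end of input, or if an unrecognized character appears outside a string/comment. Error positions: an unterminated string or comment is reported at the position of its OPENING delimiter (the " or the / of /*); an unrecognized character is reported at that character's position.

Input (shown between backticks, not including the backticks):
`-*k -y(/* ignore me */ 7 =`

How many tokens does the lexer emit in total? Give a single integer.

pos=0: emit MINUS '-'
pos=1: emit STAR '*'
pos=2: emit ID 'k' (now at pos=3)
pos=4: emit MINUS '-'
pos=5: emit ID 'y' (now at pos=6)
pos=6: emit LPAREN '('
pos=7: enter COMMENT mode (saw '/*')
exit COMMENT mode (now at pos=22)
pos=23: emit NUM '7' (now at pos=24)
pos=25: emit EQ '='
DONE. 8 tokens: [MINUS, STAR, ID, MINUS, ID, LPAREN, NUM, EQ]

Answer: 8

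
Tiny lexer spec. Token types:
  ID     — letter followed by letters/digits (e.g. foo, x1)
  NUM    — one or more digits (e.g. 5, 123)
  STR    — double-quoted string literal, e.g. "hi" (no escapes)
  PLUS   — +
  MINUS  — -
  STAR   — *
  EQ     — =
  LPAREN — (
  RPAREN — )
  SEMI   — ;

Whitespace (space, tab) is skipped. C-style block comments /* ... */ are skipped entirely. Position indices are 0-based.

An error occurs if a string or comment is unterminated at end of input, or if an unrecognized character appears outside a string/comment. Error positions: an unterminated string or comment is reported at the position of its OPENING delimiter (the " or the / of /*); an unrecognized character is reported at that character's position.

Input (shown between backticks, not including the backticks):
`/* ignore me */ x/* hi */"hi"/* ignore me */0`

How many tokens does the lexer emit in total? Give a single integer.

Answer: 3

Derivation:
pos=0: enter COMMENT mode (saw '/*')
exit COMMENT mode (now at pos=15)
pos=16: emit ID 'x' (now at pos=17)
pos=17: enter COMMENT mode (saw '/*')
exit COMMENT mode (now at pos=25)
pos=25: enter STRING mode
pos=25: emit STR "hi" (now at pos=29)
pos=29: enter COMMENT mode (saw '/*')
exit COMMENT mode (now at pos=44)
pos=44: emit NUM '0' (now at pos=45)
DONE. 3 tokens: [ID, STR, NUM]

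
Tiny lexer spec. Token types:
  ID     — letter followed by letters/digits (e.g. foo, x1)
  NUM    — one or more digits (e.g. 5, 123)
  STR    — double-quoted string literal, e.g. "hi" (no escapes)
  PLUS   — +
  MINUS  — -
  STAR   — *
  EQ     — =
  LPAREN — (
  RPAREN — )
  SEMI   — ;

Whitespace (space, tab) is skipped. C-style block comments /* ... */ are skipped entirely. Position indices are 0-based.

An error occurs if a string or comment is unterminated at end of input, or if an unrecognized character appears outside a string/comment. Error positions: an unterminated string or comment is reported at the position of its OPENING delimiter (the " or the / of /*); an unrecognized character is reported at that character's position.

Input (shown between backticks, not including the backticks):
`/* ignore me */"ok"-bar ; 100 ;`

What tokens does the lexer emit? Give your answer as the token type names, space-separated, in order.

Answer: STR MINUS ID SEMI NUM SEMI

Derivation:
pos=0: enter COMMENT mode (saw '/*')
exit COMMENT mode (now at pos=15)
pos=15: enter STRING mode
pos=15: emit STR "ok" (now at pos=19)
pos=19: emit MINUS '-'
pos=20: emit ID 'bar' (now at pos=23)
pos=24: emit SEMI ';'
pos=26: emit NUM '100' (now at pos=29)
pos=30: emit SEMI ';'
DONE. 6 tokens: [STR, MINUS, ID, SEMI, NUM, SEMI]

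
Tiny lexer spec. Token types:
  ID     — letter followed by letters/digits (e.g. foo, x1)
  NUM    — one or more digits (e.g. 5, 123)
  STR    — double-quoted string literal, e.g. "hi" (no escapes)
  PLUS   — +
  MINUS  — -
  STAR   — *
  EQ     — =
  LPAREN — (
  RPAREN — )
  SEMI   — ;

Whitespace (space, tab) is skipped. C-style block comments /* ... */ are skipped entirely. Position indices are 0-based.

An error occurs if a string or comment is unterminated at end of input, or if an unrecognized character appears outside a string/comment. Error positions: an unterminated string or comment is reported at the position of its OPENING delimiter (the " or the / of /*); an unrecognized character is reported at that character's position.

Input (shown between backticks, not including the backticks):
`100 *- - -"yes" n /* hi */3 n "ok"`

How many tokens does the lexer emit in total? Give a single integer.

Answer: 10

Derivation:
pos=0: emit NUM '100' (now at pos=3)
pos=4: emit STAR '*'
pos=5: emit MINUS '-'
pos=7: emit MINUS '-'
pos=9: emit MINUS '-'
pos=10: enter STRING mode
pos=10: emit STR "yes" (now at pos=15)
pos=16: emit ID 'n' (now at pos=17)
pos=18: enter COMMENT mode (saw '/*')
exit COMMENT mode (now at pos=26)
pos=26: emit NUM '3' (now at pos=27)
pos=28: emit ID 'n' (now at pos=29)
pos=30: enter STRING mode
pos=30: emit STR "ok" (now at pos=34)
DONE. 10 tokens: [NUM, STAR, MINUS, MINUS, MINUS, STR, ID, NUM, ID, STR]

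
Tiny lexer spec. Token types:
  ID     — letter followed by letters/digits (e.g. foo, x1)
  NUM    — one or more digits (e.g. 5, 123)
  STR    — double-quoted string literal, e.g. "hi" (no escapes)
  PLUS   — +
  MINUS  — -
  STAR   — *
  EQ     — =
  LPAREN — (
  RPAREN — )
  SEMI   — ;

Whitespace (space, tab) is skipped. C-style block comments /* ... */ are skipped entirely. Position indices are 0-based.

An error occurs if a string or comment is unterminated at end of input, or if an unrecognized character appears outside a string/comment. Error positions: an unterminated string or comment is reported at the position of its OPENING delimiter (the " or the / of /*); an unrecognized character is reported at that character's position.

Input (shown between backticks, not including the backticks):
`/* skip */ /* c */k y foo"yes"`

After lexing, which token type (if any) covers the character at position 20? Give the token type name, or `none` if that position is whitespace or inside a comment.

Answer: ID

Derivation:
pos=0: enter COMMENT mode (saw '/*')
exit COMMENT mode (now at pos=10)
pos=11: enter COMMENT mode (saw '/*')
exit COMMENT mode (now at pos=18)
pos=18: emit ID 'k' (now at pos=19)
pos=20: emit ID 'y' (now at pos=21)
pos=22: emit ID 'foo' (now at pos=25)
pos=25: enter STRING mode
pos=25: emit STR "yes" (now at pos=30)
DONE. 4 tokens: [ID, ID, ID, STR]
Position 20: char is 'y' -> ID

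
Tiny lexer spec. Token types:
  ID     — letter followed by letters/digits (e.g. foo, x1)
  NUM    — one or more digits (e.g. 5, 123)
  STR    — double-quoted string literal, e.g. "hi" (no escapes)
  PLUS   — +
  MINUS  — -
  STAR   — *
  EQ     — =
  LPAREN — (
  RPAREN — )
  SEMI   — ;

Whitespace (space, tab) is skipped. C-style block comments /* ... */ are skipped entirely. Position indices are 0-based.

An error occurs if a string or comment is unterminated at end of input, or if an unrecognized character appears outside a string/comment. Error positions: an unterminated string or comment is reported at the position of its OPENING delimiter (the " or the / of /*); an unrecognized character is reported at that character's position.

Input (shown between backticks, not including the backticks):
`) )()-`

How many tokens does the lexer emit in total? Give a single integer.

pos=0: emit RPAREN ')'
pos=2: emit RPAREN ')'
pos=3: emit LPAREN '('
pos=4: emit RPAREN ')'
pos=5: emit MINUS '-'
DONE. 5 tokens: [RPAREN, RPAREN, LPAREN, RPAREN, MINUS]

Answer: 5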